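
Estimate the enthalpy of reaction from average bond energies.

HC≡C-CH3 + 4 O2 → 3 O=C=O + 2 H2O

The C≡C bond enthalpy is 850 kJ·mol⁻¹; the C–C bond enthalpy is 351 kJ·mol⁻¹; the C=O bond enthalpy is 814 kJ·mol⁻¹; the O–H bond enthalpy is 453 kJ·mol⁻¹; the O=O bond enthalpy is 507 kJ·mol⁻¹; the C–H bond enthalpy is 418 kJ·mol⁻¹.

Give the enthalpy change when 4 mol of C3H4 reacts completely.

Bonds broken (reactants):
  C≡C: 1 × 850 = 850
  C–C: 1 × 351 = 351
  C–H: 4 × 418 = 1672
  O=O: 4 × 507 = 2028
  Σ(broken) = 4901 kJ
Bonds formed (products):
  C=O: 6 × 814 = 4884
  O–H: 4 × 453 = 1812
  Σ(formed) = 6696 kJ
ΔH = Σ(broken) − Σ(formed) = 4901 − 6696 = −1795 kJ
For 4× the reaction as written: 4 × (−1795) = −7180 kJ

ΔH = −7180 kJ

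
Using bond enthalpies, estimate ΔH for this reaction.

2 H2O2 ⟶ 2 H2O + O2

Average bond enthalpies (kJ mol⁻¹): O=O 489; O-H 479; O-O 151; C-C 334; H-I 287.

ΔH ≈ −187 kJ

Bonds broken (reactants):
  O-H: 4 × 479 = 1916
  O-O: 2 × 151 = 302
  Σ(broken) = 2218 kJ
Bonds formed (products):
  O-H: 4 × 479 = 1916
  O=O: 1 × 489 = 489
  Σ(formed) = 2405 kJ
ΔH = Σ(broken) − Σ(formed) = 2218 − 2405 = −187 kJ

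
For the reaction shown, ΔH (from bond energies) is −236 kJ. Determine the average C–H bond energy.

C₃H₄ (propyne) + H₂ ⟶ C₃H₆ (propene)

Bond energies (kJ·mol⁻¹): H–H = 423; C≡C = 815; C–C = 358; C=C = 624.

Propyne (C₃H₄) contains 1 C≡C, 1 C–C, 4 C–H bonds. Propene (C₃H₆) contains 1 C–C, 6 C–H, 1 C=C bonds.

Let D be the C–H bond energy.
Σ(broken) = 1×815 + 1×358 + 4×D + 1×423 = 1596 + 4D
Σ(formed) = 1×358 + 6×D + 1×624 = 982 + 6D
ΔH = Σ(broken) − Σ(formed) = (1596 + 4D) − (982 + 6D) = +614 − 2D
Setting this equal to −236 kJ gives 2D = 850, so D = 425 kJ/mol.

D(C–H) ≈ 425 kJ/mol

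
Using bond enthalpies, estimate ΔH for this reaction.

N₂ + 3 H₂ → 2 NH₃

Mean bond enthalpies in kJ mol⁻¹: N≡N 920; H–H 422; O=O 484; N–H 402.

Bonds broken (reactants):
  H–H: 3 × 422 = 1266
  N≡N: 1 × 920 = 920
  Σ(broken) = 2186 kJ
Bonds formed (products):
  N–H: 6 × 402 = 2412
  Σ(formed) = 2412 kJ
ΔH = Σ(broken) − Σ(formed) = 2186 − 2412 = −226 kJ

ΔH ≈ −226 kJ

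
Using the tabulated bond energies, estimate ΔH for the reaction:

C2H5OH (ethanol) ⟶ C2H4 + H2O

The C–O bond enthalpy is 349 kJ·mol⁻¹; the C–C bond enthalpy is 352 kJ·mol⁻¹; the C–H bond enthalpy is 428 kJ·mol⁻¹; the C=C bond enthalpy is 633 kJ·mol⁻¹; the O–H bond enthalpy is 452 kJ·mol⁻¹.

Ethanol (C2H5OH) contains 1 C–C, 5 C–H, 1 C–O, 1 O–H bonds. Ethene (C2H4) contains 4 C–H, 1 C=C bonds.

Bonds broken (reactants):
  C–C: 1 × 352 = 352
  C–H: 5 × 428 = 2140
  C–O: 1 × 349 = 349
  O–H: 1 × 452 = 452
  Σ(broken) = 3293 kJ
Bonds formed (products):
  C–H: 4 × 428 = 1712
  C=C: 1 × 633 = 633
  O–H: 2 × 452 = 904
  Σ(formed) = 3249 kJ
ΔH = Σ(broken) − Σ(formed) = 3293 − 3249 = +44 kJ

ΔH ≈ +44 kJ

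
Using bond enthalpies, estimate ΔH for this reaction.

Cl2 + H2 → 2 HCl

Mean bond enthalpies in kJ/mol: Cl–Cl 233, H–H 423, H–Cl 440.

ΔH ≈ −224 kJ

Bonds broken (reactants):
  Cl–Cl: 1 × 233 = 233
  H–H: 1 × 423 = 423
  Σ(broken) = 656 kJ
Bonds formed (products):
  H–Cl: 2 × 440 = 880
  Σ(formed) = 880 kJ
ΔH = Σ(broken) − Σ(formed) = 656 − 880 = −224 kJ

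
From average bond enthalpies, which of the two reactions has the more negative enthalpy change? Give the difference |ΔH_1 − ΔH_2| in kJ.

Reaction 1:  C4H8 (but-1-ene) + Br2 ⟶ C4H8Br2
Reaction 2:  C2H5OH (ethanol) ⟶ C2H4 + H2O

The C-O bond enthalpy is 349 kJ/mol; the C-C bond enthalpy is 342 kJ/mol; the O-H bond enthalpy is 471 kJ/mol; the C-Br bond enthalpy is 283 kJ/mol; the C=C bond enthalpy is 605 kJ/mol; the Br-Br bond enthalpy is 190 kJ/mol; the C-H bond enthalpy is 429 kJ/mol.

Reaction 1, by 157 kJ

Reaction 1:
  Bonds broken (reactants):
    Br-Br: 1 × 190 = 190
    C-C: 2 × 342 = 684
    C-H: 8 × 429 = 3432
    C=C: 1 × 605 = 605
    Σ(broken) = 4911 kJ
  Bonds formed (products):
    C-Br: 2 × 283 = 566
    C-C: 3 × 342 = 1026
    C-H: 8 × 429 = 3432
    Σ(formed) = 5024 kJ
  ΔH_1 = 4911 − 5024 = −113 kJ
Reaction 2:
  Bonds broken (reactants):
    C-C: 1 × 342 = 342
    C-H: 5 × 429 = 2145
    C-O: 1 × 349 = 349
    O-H: 1 × 471 = 471
    Σ(broken) = 3307 kJ
  Bonds formed (products):
    C-H: 4 × 429 = 1716
    C=C: 1 × 605 = 605
    O-H: 2 × 471 = 942
    Σ(formed) = 3263 kJ
  ΔH_2 = 3307 − 3263 = +44 kJ
ΔH_1 − ΔH_2 = −157 kJ, so reaction 1 has the more negative ΔH; |ΔH_1 − ΔH_2| = 157 kJ.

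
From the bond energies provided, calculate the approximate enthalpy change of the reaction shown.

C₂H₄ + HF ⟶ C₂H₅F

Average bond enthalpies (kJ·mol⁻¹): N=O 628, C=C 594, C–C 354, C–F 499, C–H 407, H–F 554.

ΔH ≈ −112 kJ

Bonds broken (reactants):
  C–H: 4 × 407 = 1628
  C=C: 1 × 594 = 594
  H–F: 1 × 554 = 554
  Σ(broken) = 2776 kJ
Bonds formed (products):
  C–C: 1 × 354 = 354
  C–F: 1 × 499 = 499
  C–H: 5 × 407 = 2035
  Σ(formed) = 2888 kJ
ΔH = Σ(broken) − Σ(formed) = 2776 − 2888 = −112 kJ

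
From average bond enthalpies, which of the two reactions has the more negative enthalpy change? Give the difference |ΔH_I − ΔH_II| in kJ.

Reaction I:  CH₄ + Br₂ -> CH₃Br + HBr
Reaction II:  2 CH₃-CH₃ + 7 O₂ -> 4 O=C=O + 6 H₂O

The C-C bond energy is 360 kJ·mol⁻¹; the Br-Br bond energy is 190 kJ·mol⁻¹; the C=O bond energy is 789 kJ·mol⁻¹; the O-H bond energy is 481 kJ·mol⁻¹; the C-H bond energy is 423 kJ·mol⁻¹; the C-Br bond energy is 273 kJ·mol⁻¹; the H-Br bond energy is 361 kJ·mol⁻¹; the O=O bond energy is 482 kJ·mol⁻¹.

Reaction II, by 2893 kJ

Reaction I:
  Bonds broken (reactants):
    Br-Br: 1 × 190 = 190
    C-H: 4 × 423 = 1692
    Σ(broken) = 1882 kJ
  Bonds formed (products):
    C-Br: 1 × 273 = 273
    C-H: 3 × 423 = 1269
    H-Br: 1 × 361 = 361
    Σ(formed) = 1903 kJ
  ΔH_I = 1882 − 1903 = −21 kJ
Reaction II:
  Bonds broken (reactants):
    C-C: 2 × 360 = 720
    C-H: 12 × 423 = 5076
    O=O: 7 × 482 = 3374
    Σ(broken) = 9170 kJ
  Bonds formed (products):
    C=O: 8 × 789 = 6312
    O-H: 12 × 481 = 5772
    Σ(formed) = 12084 kJ
  ΔH_II = 9170 − 12084 = −2914 kJ
ΔH_I − ΔH_II = +2893 kJ, so reaction II has the more negative ΔH; |ΔH_I − ΔH_II| = 2893 kJ.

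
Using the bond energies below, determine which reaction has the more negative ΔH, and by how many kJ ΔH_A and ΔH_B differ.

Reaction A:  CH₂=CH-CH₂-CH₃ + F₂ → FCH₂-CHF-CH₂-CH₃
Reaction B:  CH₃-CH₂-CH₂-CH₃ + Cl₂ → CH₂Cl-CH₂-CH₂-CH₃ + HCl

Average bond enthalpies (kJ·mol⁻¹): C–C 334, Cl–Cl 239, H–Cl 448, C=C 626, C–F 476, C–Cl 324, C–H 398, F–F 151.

Reaction A:
  Bonds broken (reactants):
    C–C: 2 × 334 = 668
    C–H: 8 × 398 = 3184
    C=C: 1 × 626 = 626
    F–F: 1 × 151 = 151
    Σ(broken) = 4629 kJ
  Bonds formed (products):
    C–C: 3 × 334 = 1002
    C–F: 2 × 476 = 952
    C–H: 8 × 398 = 3184
    Σ(formed) = 5138 kJ
  ΔH_A = 4629 − 5138 = −509 kJ
Reaction B:
  Bonds broken (reactants):
    C–C: 3 × 334 = 1002
    C–H: 10 × 398 = 3980
    Cl–Cl: 1 × 239 = 239
    Σ(broken) = 5221 kJ
  Bonds formed (products):
    C–C: 3 × 334 = 1002
    C–Cl: 1 × 324 = 324
    C–H: 9 × 398 = 3582
    H–Cl: 1 × 448 = 448
    Σ(formed) = 5356 kJ
  ΔH_B = 5221 − 5356 = −135 kJ
ΔH_A − ΔH_B = −374 kJ, so reaction A has the more negative ΔH; |ΔH_A − ΔH_B| = 374 kJ.

Reaction A, by 374 kJ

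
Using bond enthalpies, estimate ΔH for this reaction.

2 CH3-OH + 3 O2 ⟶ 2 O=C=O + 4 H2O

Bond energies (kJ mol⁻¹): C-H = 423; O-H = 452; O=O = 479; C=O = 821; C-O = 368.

ΔH ≈ −1285 kJ

Bonds broken (reactants):
  C-H: 6 × 423 = 2538
  C-O: 2 × 368 = 736
  O-H: 2 × 452 = 904
  O=O: 3 × 479 = 1437
  Σ(broken) = 5615 kJ
Bonds formed (products):
  C=O: 4 × 821 = 3284
  O-H: 8 × 452 = 3616
  Σ(formed) = 6900 kJ
ΔH = Σ(broken) − Σ(formed) = 5615 − 6900 = −1285 kJ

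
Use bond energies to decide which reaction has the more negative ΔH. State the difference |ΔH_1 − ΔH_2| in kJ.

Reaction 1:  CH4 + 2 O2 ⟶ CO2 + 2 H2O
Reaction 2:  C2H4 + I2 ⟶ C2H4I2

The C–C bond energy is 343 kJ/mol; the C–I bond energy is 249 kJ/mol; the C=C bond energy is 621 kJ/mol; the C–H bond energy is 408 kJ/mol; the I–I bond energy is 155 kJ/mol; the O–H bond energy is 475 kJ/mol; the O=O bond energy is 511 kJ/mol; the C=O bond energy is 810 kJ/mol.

Reaction 1:
  Bonds broken (reactants):
    C–H: 4 × 408 = 1632
    O=O: 2 × 511 = 1022
    Σ(broken) = 2654 kJ
  Bonds formed (products):
    C=O: 2 × 810 = 1620
    O–H: 4 × 475 = 1900
    Σ(formed) = 3520 kJ
  ΔH_1 = 2654 − 3520 = −866 kJ
Reaction 2:
  Bonds broken (reactants):
    C–H: 4 × 408 = 1632
    C=C: 1 × 621 = 621
    I–I: 1 × 155 = 155
    Σ(broken) = 2408 kJ
  Bonds formed (products):
    C–C: 1 × 343 = 343
    C–H: 4 × 408 = 1632
    C–I: 2 × 249 = 498
    Σ(formed) = 2473 kJ
  ΔH_2 = 2408 − 2473 = −65 kJ
ΔH_1 − ΔH_2 = −801 kJ, so reaction 1 has the more negative ΔH; |ΔH_1 − ΔH_2| = 801 kJ.

Reaction 1, by 801 kJ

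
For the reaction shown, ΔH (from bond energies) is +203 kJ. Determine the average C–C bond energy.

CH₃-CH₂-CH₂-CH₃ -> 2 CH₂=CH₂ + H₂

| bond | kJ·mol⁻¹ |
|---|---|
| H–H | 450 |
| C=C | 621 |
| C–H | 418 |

D(C–C) ≈ 353 kJ/mol

Let D be the C–C bond energy.
Σ(broken) = 3×D + 10×418 = 4180 + 3D
Σ(formed) = 8×418 + 2×621 + 1×450 = 5036
ΔH = Σ(broken) − Σ(formed) = (4180 + 3D) − (5036) = −856 + 3D
Setting this equal to +203 kJ gives 3D = 1059, so D = 353 kJ/mol.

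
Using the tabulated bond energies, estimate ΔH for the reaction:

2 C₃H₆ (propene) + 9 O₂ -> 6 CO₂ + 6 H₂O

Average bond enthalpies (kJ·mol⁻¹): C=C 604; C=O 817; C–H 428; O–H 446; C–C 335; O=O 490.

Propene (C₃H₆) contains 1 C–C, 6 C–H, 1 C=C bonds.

Bonds broken (reactants):
  C–C: 2 × 335 = 670
  C–H: 12 × 428 = 5136
  C=C: 2 × 604 = 1208
  O=O: 9 × 490 = 4410
  Σ(broken) = 11424 kJ
Bonds formed (products):
  C=O: 12 × 817 = 9804
  O–H: 12 × 446 = 5352
  Σ(formed) = 15156 kJ
ΔH = Σ(broken) − Σ(formed) = 11424 − 15156 = −3732 kJ

ΔH ≈ −3732 kJ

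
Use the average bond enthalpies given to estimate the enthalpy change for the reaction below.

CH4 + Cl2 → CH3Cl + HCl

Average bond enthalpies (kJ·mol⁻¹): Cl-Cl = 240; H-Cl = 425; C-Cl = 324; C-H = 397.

ΔH ≈ −112 kJ

Bonds broken (reactants):
  C-H: 4 × 397 = 1588
  Cl-Cl: 1 × 240 = 240
  Σ(broken) = 1828 kJ
Bonds formed (products):
  C-Cl: 1 × 324 = 324
  C-H: 3 × 397 = 1191
  H-Cl: 1 × 425 = 425
  Σ(formed) = 1940 kJ
ΔH = Σ(broken) − Σ(formed) = 1828 − 1940 = −112 kJ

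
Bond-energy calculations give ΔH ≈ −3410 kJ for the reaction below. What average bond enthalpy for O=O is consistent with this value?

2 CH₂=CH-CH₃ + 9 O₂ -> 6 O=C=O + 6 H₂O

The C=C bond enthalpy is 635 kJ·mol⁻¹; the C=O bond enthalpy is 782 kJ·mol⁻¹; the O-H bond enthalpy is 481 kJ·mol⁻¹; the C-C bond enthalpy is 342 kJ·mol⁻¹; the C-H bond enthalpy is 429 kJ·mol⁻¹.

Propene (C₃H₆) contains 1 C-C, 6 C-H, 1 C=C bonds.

Let D be the O=O bond energy.
Σ(broken) = 2×342 + 12×429 + 2×635 + 9×D = 7102 + 9D
Σ(formed) = 12×782 + 12×481 = 15156
ΔH = Σ(broken) − Σ(formed) = (7102 + 9D) − (15156) = −8054 + 9D
Setting this equal to −3410 kJ gives 9D = 4644, so D = 516 kJ/mol.

D(O=O) ≈ 516 kJ/mol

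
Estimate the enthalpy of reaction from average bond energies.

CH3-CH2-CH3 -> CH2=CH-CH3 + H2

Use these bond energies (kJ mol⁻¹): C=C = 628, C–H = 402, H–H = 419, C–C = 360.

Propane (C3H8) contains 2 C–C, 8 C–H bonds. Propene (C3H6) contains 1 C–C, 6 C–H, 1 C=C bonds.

ΔH ≈ +117 kJ

Bonds broken (reactants):
  C–C: 2 × 360 = 720
  C–H: 8 × 402 = 3216
  Σ(broken) = 3936 kJ
Bonds formed (products):
  C–C: 1 × 360 = 360
  C–H: 6 × 402 = 2412
  C=C: 1 × 628 = 628
  H–H: 1 × 419 = 419
  Σ(formed) = 3819 kJ
ΔH = Σ(broken) − Σ(formed) = 3936 − 3819 = +117 kJ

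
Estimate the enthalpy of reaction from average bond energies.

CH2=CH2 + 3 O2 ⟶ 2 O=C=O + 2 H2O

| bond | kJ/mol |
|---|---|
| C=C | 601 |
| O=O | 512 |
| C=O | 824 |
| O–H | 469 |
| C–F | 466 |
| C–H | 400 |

Bonds broken (reactants):
  C–H: 4 × 400 = 1600
  C=C: 1 × 601 = 601
  O=O: 3 × 512 = 1536
  Σ(broken) = 3737 kJ
Bonds formed (products):
  C=O: 4 × 824 = 3296
  O–H: 4 × 469 = 1876
  Σ(formed) = 5172 kJ
ΔH = Σ(broken) − Σ(formed) = 3737 − 5172 = −1435 kJ

ΔH ≈ −1435 kJ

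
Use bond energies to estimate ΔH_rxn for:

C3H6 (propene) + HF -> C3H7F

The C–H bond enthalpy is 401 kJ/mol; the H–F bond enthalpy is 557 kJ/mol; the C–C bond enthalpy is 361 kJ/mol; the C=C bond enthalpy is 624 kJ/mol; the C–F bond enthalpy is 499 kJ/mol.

Bonds broken (reactants):
  C–C: 1 × 361 = 361
  C–H: 6 × 401 = 2406
  C=C: 1 × 624 = 624
  H–F: 1 × 557 = 557
  Σ(broken) = 3948 kJ
Bonds formed (products):
  C–C: 2 × 361 = 722
  C–F: 1 × 499 = 499
  C–H: 7 × 401 = 2807
  Σ(formed) = 4028 kJ
ΔH = Σ(broken) − Σ(formed) = 3948 − 4028 = −80 kJ

ΔH ≈ −80 kJ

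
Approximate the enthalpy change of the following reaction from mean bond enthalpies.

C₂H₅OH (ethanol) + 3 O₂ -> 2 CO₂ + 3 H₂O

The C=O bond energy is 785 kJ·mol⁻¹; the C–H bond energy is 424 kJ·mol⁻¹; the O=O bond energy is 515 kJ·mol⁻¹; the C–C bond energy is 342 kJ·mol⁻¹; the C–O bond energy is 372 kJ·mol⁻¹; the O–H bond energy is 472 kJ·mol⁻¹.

Bonds broken (reactants):
  C–C: 1 × 342 = 342
  C–H: 5 × 424 = 2120
  C–O: 1 × 372 = 372
  O–H: 1 × 472 = 472
  O=O: 3 × 515 = 1545
  Σ(broken) = 4851 kJ
Bonds formed (products):
  C=O: 4 × 785 = 3140
  O–H: 6 × 472 = 2832
  Σ(formed) = 5972 kJ
ΔH = Σ(broken) − Σ(formed) = 4851 − 5972 = −1121 kJ

ΔH ≈ −1121 kJ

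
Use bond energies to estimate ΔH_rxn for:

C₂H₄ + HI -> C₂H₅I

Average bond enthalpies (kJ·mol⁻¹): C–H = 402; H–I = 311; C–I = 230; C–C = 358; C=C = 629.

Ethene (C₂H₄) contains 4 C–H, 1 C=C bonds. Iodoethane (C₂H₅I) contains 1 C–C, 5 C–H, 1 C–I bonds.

Bonds broken (reactants):
  C–H: 4 × 402 = 1608
  C=C: 1 × 629 = 629
  H–I: 1 × 311 = 311
  Σ(broken) = 2548 kJ
Bonds formed (products):
  C–C: 1 × 358 = 358
  C–H: 5 × 402 = 2010
  C–I: 1 × 230 = 230
  Σ(formed) = 2598 kJ
ΔH = Σ(broken) − Σ(formed) = 2548 − 2598 = −50 kJ

ΔH ≈ −50 kJ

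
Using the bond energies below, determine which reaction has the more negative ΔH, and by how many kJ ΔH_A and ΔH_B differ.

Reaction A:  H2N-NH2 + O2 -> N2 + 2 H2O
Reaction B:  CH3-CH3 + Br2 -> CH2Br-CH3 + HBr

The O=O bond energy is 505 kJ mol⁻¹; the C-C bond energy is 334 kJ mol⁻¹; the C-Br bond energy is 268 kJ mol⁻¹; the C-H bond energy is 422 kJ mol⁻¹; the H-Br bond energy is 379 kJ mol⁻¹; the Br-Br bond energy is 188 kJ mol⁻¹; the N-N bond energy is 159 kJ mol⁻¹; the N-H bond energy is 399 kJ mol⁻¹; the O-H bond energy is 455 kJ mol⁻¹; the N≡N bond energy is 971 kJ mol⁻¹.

Reaction A, by 494 kJ

Reaction A:
  Bonds broken (reactants):
    N-H: 4 × 399 = 1596
    N-N: 1 × 159 = 159
    O=O: 1 × 505 = 505
    Σ(broken) = 2260 kJ
  Bonds formed (products):
    N≡N: 1 × 971 = 971
    O-H: 4 × 455 = 1820
    Σ(formed) = 2791 kJ
  ΔH_A = 2260 − 2791 = −531 kJ
Reaction B:
  Bonds broken (reactants):
    Br-Br: 1 × 188 = 188
    C-C: 1 × 334 = 334
    C-H: 6 × 422 = 2532
    Σ(broken) = 3054 kJ
  Bonds formed (products):
    C-Br: 1 × 268 = 268
    C-C: 1 × 334 = 334
    C-H: 5 × 422 = 2110
    H-Br: 1 × 379 = 379
    Σ(formed) = 3091 kJ
  ΔH_B = 3054 − 3091 = −37 kJ
ΔH_A − ΔH_B = −494 kJ, so reaction A has the more negative ΔH; |ΔH_A − ΔH_B| = 494 kJ.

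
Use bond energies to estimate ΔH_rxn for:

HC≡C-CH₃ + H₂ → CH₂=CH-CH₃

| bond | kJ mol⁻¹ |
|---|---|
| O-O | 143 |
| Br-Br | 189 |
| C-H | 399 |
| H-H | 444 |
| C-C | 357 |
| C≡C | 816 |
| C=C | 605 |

ΔH ≈ −143 kJ

Bonds broken (reactants):
  C≡C: 1 × 816 = 816
  C-C: 1 × 357 = 357
  C-H: 4 × 399 = 1596
  H-H: 1 × 444 = 444
  Σ(broken) = 3213 kJ
Bonds formed (products):
  C-C: 1 × 357 = 357
  C-H: 6 × 399 = 2394
  C=C: 1 × 605 = 605
  Σ(formed) = 3356 kJ
ΔH = Σ(broken) − Σ(formed) = 3213 − 3356 = −143 kJ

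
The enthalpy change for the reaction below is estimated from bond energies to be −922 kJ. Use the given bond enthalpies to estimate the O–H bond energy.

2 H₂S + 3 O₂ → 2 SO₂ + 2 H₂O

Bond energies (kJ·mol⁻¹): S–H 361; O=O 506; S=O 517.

Let D be the O–H bond energy.
Σ(broken) = 3×506 + 4×361 = 2962
Σ(formed) = 4×D + 4×517 = 2068 + 4D
ΔH = Σ(broken) − Σ(formed) = (2962) − (2068 + 4D) = +894 − 4D
Setting this equal to −922 kJ gives 4D = 1816, so D = 454 kJ/mol.

D(O–H) ≈ 454 kJ/mol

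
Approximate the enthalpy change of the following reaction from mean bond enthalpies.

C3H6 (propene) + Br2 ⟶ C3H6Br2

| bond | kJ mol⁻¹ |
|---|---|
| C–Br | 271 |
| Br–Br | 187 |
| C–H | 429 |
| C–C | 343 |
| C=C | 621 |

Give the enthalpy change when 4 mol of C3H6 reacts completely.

Bonds broken (reactants):
  Br–Br: 1 × 187 = 187
  C–C: 1 × 343 = 343
  C–H: 6 × 429 = 2574
  C=C: 1 × 621 = 621
  Σ(broken) = 3725 kJ
Bonds formed (products):
  C–Br: 2 × 271 = 542
  C–C: 2 × 343 = 686
  C–H: 6 × 429 = 2574
  Σ(formed) = 3802 kJ
ΔH = Σ(broken) − Σ(formed) = 3725 − 3802 = −77 kJ
For 4× the reaction as written: 4 × (−77) = −308 kJ

ΔH = −308 kJ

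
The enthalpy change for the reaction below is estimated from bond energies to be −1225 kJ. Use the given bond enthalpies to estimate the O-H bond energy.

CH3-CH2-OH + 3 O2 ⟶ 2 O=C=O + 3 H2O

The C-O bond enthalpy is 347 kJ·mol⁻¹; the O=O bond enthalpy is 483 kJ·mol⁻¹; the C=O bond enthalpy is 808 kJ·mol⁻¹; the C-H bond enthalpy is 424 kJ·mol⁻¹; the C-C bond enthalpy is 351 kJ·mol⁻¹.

D(O-H) ≈ 452 kJ/mol

Let D be the O-H bond energy.
Σ(broken) = 1×351 + 5×424 + 1×347 + 1×D + 3×483 = 4267 + D
Σ(formed) = 4×808 + 6×D = 3232 + 6D
ΔH = Σ(broken) − Σ(formed) = (4267 + D) − (3232 + 6D) = +1035 − 5D
Setting this equal to −1225 kJ gives 5D = 2260, so D = 452 kJ/mol.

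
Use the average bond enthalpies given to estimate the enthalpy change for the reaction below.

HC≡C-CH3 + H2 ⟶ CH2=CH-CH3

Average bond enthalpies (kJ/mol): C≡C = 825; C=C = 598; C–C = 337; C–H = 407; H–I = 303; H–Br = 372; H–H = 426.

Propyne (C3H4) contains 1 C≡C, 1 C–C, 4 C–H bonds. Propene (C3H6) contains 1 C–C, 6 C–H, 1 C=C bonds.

ΔH ≈ −161 kJ

Bonds broken (reactants):
  C≡C: 1 × 825 = 825
  C–C: 1 × 337 = 337
  C–H: 4 × 407 = 1628
  H–H: 1 × 426 = 426
  Σ(broken) = 3216 kJ
Bonds formed (products):
  C–C: 1 × 337 = 337
  C–H: 6 × 407 = 2442
  C=C: 1 × 598 = 598
  Σ(formed) = 3377 kJ
ΔH = Σ(broken) − Σ(formed) = 3216 − 3377 = −161 kJ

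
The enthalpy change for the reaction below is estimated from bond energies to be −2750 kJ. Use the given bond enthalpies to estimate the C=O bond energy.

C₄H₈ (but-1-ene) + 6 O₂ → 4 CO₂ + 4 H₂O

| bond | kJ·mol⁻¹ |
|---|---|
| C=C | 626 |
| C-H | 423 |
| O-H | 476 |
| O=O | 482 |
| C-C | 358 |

D(C=O) ≈ 820 kJ/mol

Let D be the C=O bond energy.
Σ(broken) = 2×358 + 8×423 + 1×626 + 6×482 = 7618
Σ(formed) = 8×D + 8×476 = 3808 + 8D
ΔH = Σ(broken) − Σ(formed) = (7618) − (3808 + 8D) = +3810 − 8D
Setting this equal to −2750 kJ gives 8D = 6560, so D = 820 kJ/mol.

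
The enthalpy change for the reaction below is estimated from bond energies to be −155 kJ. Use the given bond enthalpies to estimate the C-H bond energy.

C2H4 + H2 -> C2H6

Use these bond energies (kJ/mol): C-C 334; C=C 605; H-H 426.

D(C-H) ≈ 426 kJ/mol

Let D be the C-H bond energy.
Σ(broken) = 4×D + 1×605 + 1×426 = 1031 + 4D
Σ(formed) = 1×334 + 6×D = 334 + 6D
ΔH = Σ(broken) − Σ(formed) = (1031 + 4D) − (334 + 6D) = +697 − 2D
Setting this equal to −155 kJ gives 2D = 852, so D = 426 kJ/mol.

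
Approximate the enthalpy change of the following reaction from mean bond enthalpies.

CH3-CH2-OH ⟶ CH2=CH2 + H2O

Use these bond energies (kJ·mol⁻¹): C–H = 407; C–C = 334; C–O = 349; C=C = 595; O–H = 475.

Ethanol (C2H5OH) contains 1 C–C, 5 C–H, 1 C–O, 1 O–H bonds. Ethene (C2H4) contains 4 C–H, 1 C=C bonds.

ΔH ≈ +20 kJ

Bonds broken (reactants):
  C–C: 1 × 334 = 334
  C–H: 5 × 407 = 2035
  C–O: 1 × 349 = 349
  O–H: 1 × 475 = 475
  Σ(broken) = 3193 kJ
Bonds formed (products):
  C–H: 4 × 407 = 1628
  C=C: 1 × 595 = 595
  O–H: 2 × 475 = 950
  Σ(formed) = 3173 kJ
ΔH = Σ(broken) − Σ(formed) = 3193 − 3173 = +20 kJ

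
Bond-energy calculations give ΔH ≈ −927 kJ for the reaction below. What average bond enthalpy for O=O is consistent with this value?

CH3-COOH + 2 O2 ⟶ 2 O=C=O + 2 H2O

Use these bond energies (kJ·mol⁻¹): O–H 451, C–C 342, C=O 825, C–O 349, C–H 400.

D(O=O) ≈ 505 kJ/mol

Let D be the O=O bond energy.
Σ(broken) = 1×342 + 3×400 + 1×349 + 1×825 + 1×451 + 2×D = 3167 + 2D
Σ(formed) = 4×825 + 4×451 = 5104
ΔH = Σ(broken) − Σ(formed) = (3167 + 2D) − (5104) = −1937 + 2D
Setting this equal to −927 kJ gives 2D = 1010, so D = 505 kJ/mol.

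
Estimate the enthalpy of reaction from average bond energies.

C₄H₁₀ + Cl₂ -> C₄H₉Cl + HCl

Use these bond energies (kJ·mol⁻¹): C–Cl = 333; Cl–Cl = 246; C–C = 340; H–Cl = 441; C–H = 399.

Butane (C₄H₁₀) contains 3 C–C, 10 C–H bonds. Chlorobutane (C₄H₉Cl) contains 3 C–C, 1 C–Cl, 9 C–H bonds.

Bonds broken (reactants):
  C–C: 3 × 340 = 1020
  C–H: 10 × 399 = 3990
  Cl–Cl: 1 × 246 = 246
  Σ(broken) = 5256 kJ
Bonds formed (products):
  C–C: 3 × 340 = 1020
  C–Cl: 1 × 333 = 333
  C–H: 9 × 399 = 3591
  H–Cl: 1 × 441 = 441
  Σ(formed) = 5385 kJ
ΔH = Σ(broken) − Σ(formed) = 5256 − 5385 = −129 kJ

ΔH ≈ −129 kJ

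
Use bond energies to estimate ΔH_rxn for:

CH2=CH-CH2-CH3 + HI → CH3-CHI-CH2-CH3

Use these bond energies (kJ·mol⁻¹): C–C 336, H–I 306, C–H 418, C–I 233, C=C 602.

ΔH ≈ −79 kJ

Bonds broken (reactants):
  C–C: 2 × 336 = 672
  C–H: 8 × 418 = 3344
  C=C: 1 × 602 = 602
  H–I: 1 × 306 = 306
  Σ(broken) = 4924 kJ
Bonds formed (products):
  C–C: 3 × 336 = 1008
  C–H: 9 × 418 = 3762
  C–I: 1 × 233 = 233
  Σ(formed) = 5003 kJ
ΔH = Σ(broken) − Σ(formed) = 4924 − 5003 = −79 kJ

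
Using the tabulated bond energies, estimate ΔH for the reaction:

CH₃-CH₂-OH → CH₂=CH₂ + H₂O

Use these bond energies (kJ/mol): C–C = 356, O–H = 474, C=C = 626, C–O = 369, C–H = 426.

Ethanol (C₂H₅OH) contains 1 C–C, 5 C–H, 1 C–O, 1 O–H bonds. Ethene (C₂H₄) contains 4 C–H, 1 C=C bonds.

Bonds broken (reactants):
  C–C: 1 × 356 = 356
  C–H: 5 × 426 = 2130
  C–O: 1 × 369 = 369
  O–H: 1 × 474 = 474
  Σ(broken) = 3329 kJ
Bonds formed (products):
  C–H: 4 × 426 = 1704
  C=C: 1 × 626 = 626
  O–H: 2 × 474 = 948
  Σ(formed) = 3278 kJ
ΔH = Σ(broken) − Σ(formed) = 3329 − 3278 = +51 kJ

ΔH ≈ +51 kJ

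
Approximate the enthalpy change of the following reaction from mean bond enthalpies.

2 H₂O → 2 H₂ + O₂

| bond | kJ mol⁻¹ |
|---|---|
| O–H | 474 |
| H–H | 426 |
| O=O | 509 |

ΔH ≈ +535 kJ

Bonds broken (reactants):
  O–H: 4 × 474 = 1896
  Σ(broken) = 1896 kJ
Bonds formed (products):
  H–H: 2 × 426 = 852
  O=O: 1 × 509 = 509
  Σ(formed) = 1361 kJ
ΔH = Σ(broken) − Σ(formed) = 1896 − 1361 = +535 kJ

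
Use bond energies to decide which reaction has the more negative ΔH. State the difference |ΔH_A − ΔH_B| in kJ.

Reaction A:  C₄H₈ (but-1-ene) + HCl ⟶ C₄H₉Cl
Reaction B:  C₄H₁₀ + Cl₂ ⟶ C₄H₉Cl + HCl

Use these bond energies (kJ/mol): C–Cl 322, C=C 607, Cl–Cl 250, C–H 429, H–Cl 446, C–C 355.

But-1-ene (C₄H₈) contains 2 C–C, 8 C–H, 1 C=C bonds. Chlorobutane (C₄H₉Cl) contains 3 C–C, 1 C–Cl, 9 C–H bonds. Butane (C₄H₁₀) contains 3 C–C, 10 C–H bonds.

Reaction B, by 36 kJ

Reaction A:
  Bonds broken (reactants):
    C–C: 2 × 355 = 710
    C–H: 8 × 429 = 3432
    C=C: 1 × 607 = 607
    H–Cl: 1 × 446 = 446
    Σ(broken) = 5195 kJ
  Bonds formed (products):
    C–C: 3 × 355 = 1065
    C–Cl: 1 × 322 = 322
    C–H: 9 × 429 = 3861
    Σ(formed) = 5248 kJ
  ΔH_A = 5195 − 5248 = −53 kJ
Reaction B:
  Bonds broken (reactants):
    C–C: 3 × 355 = 1065
    C–H: 10 × 429 = 4290
    Cl–Cl: 1 × 250 = 250
    Σ(broken) = 5605 kJ
  Bonds formed (products):
    C–C: 3 × 355 = 1065
    C–Cl: 1 × 322 = 322
    C–H: 9 × 429 = 3861
    H–Cl: 1 × 446 = 446
    Σ(formed) = 5694 kJ
  ΔH_B = 5605 − 5694 = −89 kJ
ΔH_A − ΔH_B = +36 kJ, so reaction B has the more negative ΔH; |ΔH_A − ΔH_B| = 36 kJ.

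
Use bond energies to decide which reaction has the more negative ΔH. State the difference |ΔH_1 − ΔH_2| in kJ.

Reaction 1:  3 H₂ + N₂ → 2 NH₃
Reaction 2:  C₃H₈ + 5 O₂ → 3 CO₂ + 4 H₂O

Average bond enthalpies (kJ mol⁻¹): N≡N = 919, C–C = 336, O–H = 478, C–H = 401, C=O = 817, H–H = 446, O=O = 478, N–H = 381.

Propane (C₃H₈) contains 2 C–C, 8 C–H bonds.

Reaction 1:
  Bonds broken (reactants):
    H–H: 3 × 446 = 1338
    N≡N: 1 × 919 = 919
    Σ(broken) = 2257 kJ
  Bonds formed (products):
    N–H: 6 × 381 = 2286
    Σ(formed) = 2286 kJ
  ΔH_1 = 2257 − 2286 = −29 kJ
Reaction 2:
  Bonds broken (reactants):
    C–C: 2 × 336 = 672
    C–H: 8 × 401 = 3208
    O=O: 5 × 478 = 2390
    Σ(broken) = 6270 kJ
  Bonds formed (products):
    C=O: 6 × 817 = 4902
    O–H: 8 × 478 = 3824
    Σ(formed) = 8726 kJ
  ΔH_2 = 6270 − 8726 = −2456 kJ
ΔH_1 − ΔH_2 = +2427 kJ, so reaction 2 has the more negative ΔH; |ΔH_1 − ΔH_2| = 2427 kJ.

Reaction 2, by 2427 kJ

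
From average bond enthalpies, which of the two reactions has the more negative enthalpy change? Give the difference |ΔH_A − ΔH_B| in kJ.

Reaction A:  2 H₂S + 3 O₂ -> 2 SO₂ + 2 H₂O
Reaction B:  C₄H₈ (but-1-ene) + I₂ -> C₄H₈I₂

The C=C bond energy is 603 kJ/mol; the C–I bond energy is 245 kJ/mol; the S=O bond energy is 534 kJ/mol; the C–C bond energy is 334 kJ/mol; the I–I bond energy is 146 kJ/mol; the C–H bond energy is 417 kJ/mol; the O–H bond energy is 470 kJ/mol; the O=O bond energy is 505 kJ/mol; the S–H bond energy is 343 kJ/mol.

Reaction A, by 1054 kJ

Reaction A:
  Bonds broken (reactants):
    O=O: 3 × 505 = 1515
    S–H: 4 × 343 = 1372
    Σ(broken) = 2887 kJ
  Bonds formed (products):
    O–H: 4 × 470 = 1880
    S=O: 4 × 534 = 2136
    Σ(formed) = 4016 kJ
  ΔH_A = 2887 − 4016 = −1129 kJ
Reaction B:
  Bonds broken (reactants):
    C–C: 2 × 334 = 668
    C–H: 8 × 417 = 3336
    C=C: 1 × 603 = 603
    I–I: 1 × 146 = 146
    Σ(broken) = 4753 kJ
  Bonds formed (products):
    C–C: 3 × 334 = 1002
    C–H: 8 × 417 = 3336
    C–I: 2 × 245 = 490
    Σ(formed) = 4828 kJ
  ΔH_B = 4753 − 4828 = −75 kJ
ΔH_A − ΔH_B = −1054 kJ, so reaction A has the more negative ΔH; |ΔH_A − ΔH_B| = 1054 kJ.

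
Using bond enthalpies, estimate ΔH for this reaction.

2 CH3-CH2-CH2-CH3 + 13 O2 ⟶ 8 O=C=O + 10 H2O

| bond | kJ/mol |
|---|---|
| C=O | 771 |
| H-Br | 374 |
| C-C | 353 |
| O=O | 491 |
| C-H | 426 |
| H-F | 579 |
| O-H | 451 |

Bonds broken (reactants):
  C-C: 6 × 353 = 2118
  C-H: 20 × 426 = 8520
  O=O: 13 × 491 = 6383
  Σ(broken) = 17021 kJ
Bonds formed (products):
  C=O: 16 × 771 = 12336
  O-H: 20 × 451 = 9020
  Σ(formed) = 21356 kJ
ΔH = Σ(broken) − Σ(formed) = 17021 − 21356 = −4335 kJ

ΔH ≈ −4335 kJ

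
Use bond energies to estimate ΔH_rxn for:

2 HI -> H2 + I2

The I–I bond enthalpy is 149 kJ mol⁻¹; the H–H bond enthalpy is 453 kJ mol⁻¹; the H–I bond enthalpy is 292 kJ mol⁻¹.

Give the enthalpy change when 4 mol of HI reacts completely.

Bonds broken (reactants):
  H–I: 2 × 292 = 584
  Σ(broken) = 584 kJ
Bonds formed (products):
  H–H: 1 × 453 = 453
  I–I: 1 × 149 = 149
  Σ(formed) = 602 kJ
ΔH = Σ(broken) − Σ(formed) = 584 − 602 = −18 kJ
For 2× the reaction as written: 2 × (−18) = −36 kJ

ΔH = −36 kJ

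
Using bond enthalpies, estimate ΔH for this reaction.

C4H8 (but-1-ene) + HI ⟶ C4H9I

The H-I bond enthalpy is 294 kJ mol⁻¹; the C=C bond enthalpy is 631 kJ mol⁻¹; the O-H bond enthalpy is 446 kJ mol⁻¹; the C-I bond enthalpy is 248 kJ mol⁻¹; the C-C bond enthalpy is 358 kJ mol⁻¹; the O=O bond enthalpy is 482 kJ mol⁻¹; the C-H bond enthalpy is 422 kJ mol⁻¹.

ΔH ≈ −103 kJ

Bonds broken (reactants):
  C-C: 2 × 358 = 716
  C-H: 8 × 422 = 3376
  C=C: 1 × 631 = 631
  H-I: 1 × 294 = 294
  Σ(broken) = 5017 kJ
Bonds formed (products):
  C-C: 3 × 358 = 1074
  C-H: 9 × 422 = 3798
  C-I: 1 × 248 = 248
  Σ(formed) = 5120 kJ
ΔH = Σ(broken) − Σ(formed) = 5017 − 5120 = −103 kJ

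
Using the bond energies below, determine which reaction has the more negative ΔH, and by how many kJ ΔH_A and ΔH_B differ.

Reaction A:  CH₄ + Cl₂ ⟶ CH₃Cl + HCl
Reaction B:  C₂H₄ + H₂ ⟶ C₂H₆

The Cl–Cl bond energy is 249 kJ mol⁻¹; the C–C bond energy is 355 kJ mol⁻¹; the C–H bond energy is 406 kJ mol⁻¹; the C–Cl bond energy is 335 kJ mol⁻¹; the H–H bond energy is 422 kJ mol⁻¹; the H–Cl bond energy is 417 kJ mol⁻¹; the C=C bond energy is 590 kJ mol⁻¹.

Reaction B, by 58 kJ

Reaction A:
  Bonds broken (reactants):
    C–H: 4 × 406 = 1624
    Cl–Cl: 1 × 249 = 249
    Σ(broken) = 1873 kJ
  Bonds formed (products):
    C–Cl: 1 × 335 = 335
    C–H: 3 × 406 = 1218
    H–Cl: 1 × 417 = 417
    Σ(formed) = 1970 kJ
  ΔH_A = 1873 − 1970 = −97 kJ
Reaction B:
  Bonds broken (reactants):
    C–H: 4 × 406 = 1624
    C=C: 1 × 590 = 590
    H–H: 1 × 422 = 422
    Σ(broken) = 2636 kJ
  Bonds formed (products):
    C–C: 1 × 355 = 355
    C–H: 6 × 406 = 2436
    Σ(formed) = 2791 kJ
  ΔH_B = 2636 − 2791 = −155 kJ
ΔH_A − ΔH_B = +58 kJ, so reaction B has the more negative ΔH; |ΔH_A − ΔH_B| = 58 kJ.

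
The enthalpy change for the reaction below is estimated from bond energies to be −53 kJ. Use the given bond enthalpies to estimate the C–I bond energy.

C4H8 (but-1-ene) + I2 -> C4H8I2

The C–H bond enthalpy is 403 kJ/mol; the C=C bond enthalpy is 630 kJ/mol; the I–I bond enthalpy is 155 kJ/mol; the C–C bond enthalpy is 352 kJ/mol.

D(C–I) ≈ 243 kJ/mol

Let D be the C–I bond energy.
Σ(broken) = 2×352 + 8×403 + 1×630 + 1×155 = 4713
Σ(formed) = 3×352 + 8×403 + 2×D = 4280 + 2D
ΔH = Σ(broken) − Σ(formed) = (4713) − (4280 + 2D) = +433 − 2D
Setting this equal to −53 kJ gives 2D = 486, so D = 243 kJ/mol.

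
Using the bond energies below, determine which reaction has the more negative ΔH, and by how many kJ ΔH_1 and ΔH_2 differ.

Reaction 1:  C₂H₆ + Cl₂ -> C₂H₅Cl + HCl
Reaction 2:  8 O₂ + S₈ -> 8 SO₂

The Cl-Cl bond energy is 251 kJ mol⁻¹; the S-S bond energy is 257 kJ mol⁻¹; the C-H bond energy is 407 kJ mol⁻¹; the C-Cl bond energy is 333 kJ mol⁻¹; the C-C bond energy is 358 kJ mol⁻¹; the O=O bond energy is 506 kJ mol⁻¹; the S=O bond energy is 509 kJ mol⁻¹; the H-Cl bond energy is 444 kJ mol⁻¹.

Reaction 1:
  Bonds broken (reactants):
    C-C: 1 × 358 = 358
    C-H: 6 × 407 = 2442
    Cl-Cl: 1 × 251 = 251
    Σ(broken) = 3051 kJ
  Bonds formed (products):
    C-C: 1 × 358 = 358
    C-Cl: 1 × 333 = 333
    C-H: 5 × 407 = 2035
    H-Cl: 1 × 444 = 444
    Σ(formed) = 3170 kJ
  ΔH_1 = 3051 − 3170 = −119 kJ
Reaction 2:
  Bonds broken (reactants):
    O=O: 8 × 506 = 4048
    S-S: 8 × 257 = 2056
    Σ(broken) = 6104 kJ
  Bonds formed (products):
    S=O: 16 × 509 = 8144
    Σ(formed) = 8144 kJ
  ΔH_2 = 6104 − 8144 = −2040 kJ
ΔH_1 − ΔH_2 = +1921 kJ, so reaction 2 has the more negative ΔH; |ΔH_1 − ΔH_2| = 1921 kJ.

Reaction 2, by 1921 kJ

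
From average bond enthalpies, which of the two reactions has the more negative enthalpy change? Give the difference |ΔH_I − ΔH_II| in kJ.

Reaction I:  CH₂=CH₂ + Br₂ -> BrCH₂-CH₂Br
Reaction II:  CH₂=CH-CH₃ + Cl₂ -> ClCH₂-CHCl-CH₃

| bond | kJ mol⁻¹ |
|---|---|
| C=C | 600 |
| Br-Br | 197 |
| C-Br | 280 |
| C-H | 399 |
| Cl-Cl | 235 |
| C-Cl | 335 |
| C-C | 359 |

Reaction II, by 72 kJ

Reaction I:
  Bonds broken (reactants):
    Br-Br: 1 × 197 = 197
    C-H: 4 × 399 = 1596
    C=C: 1 × 600 = 600
    Σ(broken) = 2393 kJ
  Bonds formed (products):
    C-Br: 2 × 280 = 560
    C-C: 1 × 359 = 359
    C-H: 4 × 399 = 1596
    Σ(formed) = 2515 kJ
  ΔH_I = 2393 − 2515 = −122 kJ
Reaction II:
  Bonds broken (reactants):
    C-C: 1 × 359 = 359
    C-H: 6 × 399 = 2394
    C=C: 1 × 600 = 600
    Cl-Cl: 1 × 235 = 235
    Σ(broken) = 3588 kJ
  Bonds formed (products):
    C-C: 2 × 359 = 718
    C-Cl: 2 × 335 = 670
    C-H: 6 × 399 = 2394
    Σ(formed) = 3782 kJ
  ΔH_II = 3588 − 3782 = −194 kJ
ΔH_I − ΔH_II = +72 kJ, so reaction II has the more negative ΔH; |ΔH_I − ΔH_II| = 72 kJ.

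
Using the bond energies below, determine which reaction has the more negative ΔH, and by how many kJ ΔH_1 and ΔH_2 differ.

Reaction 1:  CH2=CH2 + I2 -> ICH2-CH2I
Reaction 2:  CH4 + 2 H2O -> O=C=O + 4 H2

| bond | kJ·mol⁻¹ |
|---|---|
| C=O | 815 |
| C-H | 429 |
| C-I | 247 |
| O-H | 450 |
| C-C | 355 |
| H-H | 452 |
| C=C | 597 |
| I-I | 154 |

Reaction 1, by 176 kJ

Reaction 1:
  Bonds broken (reactants):
    C-H: 4 × 429 = 1716
    C=C: 1 × 597 = 597
    I-I: 1 × 154 = 154
    Σ(broken) = 2467 kJ
  Bonds formed (products):
    C-C: 1 × 355 = 355
    C-H: 4 × 429 = 1716
    C-I: 2 × 247 = 494
    Σ(formed) = 2565 kJ
  ΔH_1 = 2467 − 2565 = −98 kJ
Reaction 2:
  Bonds broken (reactants):
    C-H: 4 × 429 = 1716
    O-H: 4 × 450 = 1800
    Σ(broken) = 3516 kJ
  Bonds formed (products):
    C=O: 2 × 815 = 1630
    H-H: 4 × 452 = 1808
    Σ(formed) = 3438 kJ
  ΔH_2 = 3516 − 3438 = +78 kJ
ΔH_1 − ΔH_2 = −176 kJ, so reaction 1 has the more negative ΔH; |ΔH_1 − ΔH_2| = 176 kJ.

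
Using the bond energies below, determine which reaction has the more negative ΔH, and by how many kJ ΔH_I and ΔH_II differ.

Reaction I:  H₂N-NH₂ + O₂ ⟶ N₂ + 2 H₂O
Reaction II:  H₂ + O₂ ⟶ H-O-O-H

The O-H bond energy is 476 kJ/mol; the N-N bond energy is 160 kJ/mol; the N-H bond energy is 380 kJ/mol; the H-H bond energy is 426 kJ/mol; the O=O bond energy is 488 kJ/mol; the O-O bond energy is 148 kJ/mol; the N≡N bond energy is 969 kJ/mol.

Reaction I, by 519 kJ

Reaction I:
  Bonds broken (reactants):
    N-H: 4 × 380 = 1520
    N-N: 1 × 160 = 160
    O=O: 1 × 488 = 488
    Σ(broken) = 2168 kJ
  Bonds formed (products):
    N≡N: 1 × 969 = 969
    O-H: 4 × 476 = 1904
    Σ(formed) = 2873 kJ
  ΔH_I = 2168 − 2873 = −705 kJ
Reaction II:
  Bonds broken (reactants):
    H-H: 1 × 426 = 426
    O=O: 1 × 488 = 488
    Σ(broken) = 914 kJ
  Bonds formed (products):
    O-H: 2 × 476 = 952
    O-O: 1 × 148 = 148
    Σ(formed) = 1100 kJ
  ΔH_II = 914 − 1100 = −186 kJ
ΔH_I − ΔH_II = −519 kJ, so reaction I has the more negative ΔH; |ΔH_I − ΔH_II| = 519 kJ.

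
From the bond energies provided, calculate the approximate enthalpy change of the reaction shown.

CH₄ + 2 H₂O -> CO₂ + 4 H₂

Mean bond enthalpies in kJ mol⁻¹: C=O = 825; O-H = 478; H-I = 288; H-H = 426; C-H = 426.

ΔH ≈ +262 kJ

Bonds broken (reactants):
  C-H: 4 × 426 = 1704
  O-H: 4 × 478 = 1912
  Σ(broken) = 3616 kJ
Bonds formed (products):
  C=O: 2 × 825 = 1650
  H-H: 4 × 426 = 1704
  Σ(formed) = 3354 kJ
ΔH = Σ(broken) − Σ(formed) = 3616 − 3354 = +262 kJ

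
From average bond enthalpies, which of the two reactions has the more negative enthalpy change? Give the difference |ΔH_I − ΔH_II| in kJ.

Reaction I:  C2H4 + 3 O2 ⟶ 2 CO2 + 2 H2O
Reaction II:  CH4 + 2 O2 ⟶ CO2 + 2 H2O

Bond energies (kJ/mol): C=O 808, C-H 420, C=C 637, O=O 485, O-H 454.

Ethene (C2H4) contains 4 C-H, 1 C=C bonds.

Reaction I:
  Bonds broken (reactants):
    C-H: 4 × 420 = 1680
    C=C: 1 × 637 = 637
    O=O: 3 × 485 = 1455
    Σ(broken) = 3772 kJ
  Bonds formed (products):
    C=O: 4 × 808 = 3232
    O-H: 4 × 454 = 1816
    Σ(formed) = 5048 kJ
  ΔH_I = 3772 − 5048 = −1276 kJ
Reaction II:
  Bonds broken (reactants):
    C-H: 4 × 420 = 1680
    O=O: 2 × 485 = 970
    Σ(broken) = 2650 kJ
  Bonds formed (products):
    C=O: 2 × 808 = 1616
    O-H: 4 × 454 = 1816
    Σ(formed) = 3432 kJ
  ΔH_II = 2650 − 3432 = −782 kJ
ΔH_I − ΔH_II = −494 kJ, so reaction I has the more negative ΔH; |ΔH_I − ΔH_II| = 494 kJ.

Reaction I, by 494 kJ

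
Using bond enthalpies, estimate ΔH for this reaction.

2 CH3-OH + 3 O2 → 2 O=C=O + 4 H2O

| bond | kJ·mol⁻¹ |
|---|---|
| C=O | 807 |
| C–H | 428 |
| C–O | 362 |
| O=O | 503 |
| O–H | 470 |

Bonds broken (reactants):
  C–H: 6 × 428 = 2568
  C–O: 2 × 362 = 724
  O–H: 2 × 470 = 940
  O=O: 3 × 503 = 1509
  Σ(broken) = 5741 kJ
Bonds formed (products):
  C=O: 4 × 807 = 3228
  O–H: 8 × 470 = 3760
  Σ(formed) = 6988 kJ
ΔH = Σ(broken) − Σ(formed) = 5741 − 6988 = −1247 kJ

ΔH ≈ −1247 kJ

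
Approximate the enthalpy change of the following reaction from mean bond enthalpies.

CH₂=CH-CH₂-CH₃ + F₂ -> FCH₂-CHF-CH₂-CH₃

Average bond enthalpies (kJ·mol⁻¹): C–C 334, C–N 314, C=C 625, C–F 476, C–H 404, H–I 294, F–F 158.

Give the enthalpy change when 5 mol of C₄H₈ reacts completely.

Bonds broken (reactants):
  C–C: 2 × 334 = 668
  C–H: 8 × 404 = 3232
  C=C: 1 × 625 = 625
  F–F: 1 × 158 = 158
  Σ(broken) = 4683 kJ
Bonds formed (products):
  C–C: 3 × 334 = 1002
  C–F: 2 × 476 = 952
  C–H: 8 × 404 = 3232
  Σ(formed) = 5186 kJ
ΔH = Σ(broken) − Σ(formed) = 4683 − 5186 = −503 kJ
For 5× the reaction as written: 5 × (−503) = −2515 kJ

ΔH = −2515 kJ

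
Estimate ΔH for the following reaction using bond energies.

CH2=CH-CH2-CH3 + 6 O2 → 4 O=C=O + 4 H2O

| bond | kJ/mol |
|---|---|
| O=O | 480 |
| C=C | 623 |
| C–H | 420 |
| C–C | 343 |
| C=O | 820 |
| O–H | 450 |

Bonds broken (reactants):
  C–C: 2 × 343 = 686
  C–H: 8 × 420 = 3360
  C=C: 1 × 623 = 623
  O=O: 6 × 480 = 2880
  Σ(broken) = 7549 kJ
Bonds formed (products):
  C=O: 8 × 820 = 6560
  O–H: 8 × 450 = 3600
  Σ(formed) = 10160 kJ
ΔH = Σ(broken) − Σ(formed) = 7549 − 10160 = −2611 kJ

ΔH ≈ −2611 kJ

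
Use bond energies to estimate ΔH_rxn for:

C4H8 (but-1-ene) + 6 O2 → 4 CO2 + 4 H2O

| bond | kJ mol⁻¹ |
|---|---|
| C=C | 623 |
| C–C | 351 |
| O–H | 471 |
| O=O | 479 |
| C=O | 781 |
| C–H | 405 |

Bonds broken (reactants):
  C–C: 2 × 351 = 702
  C–H: 8 × 405 = 3240
  C=C: 1 × 623 = 623
  O=O: 6 × 479 = 2874
  Σ(broken) = 7439 kJ
Bonds formed (products):
  C=O: 8 × 781 = 6248
  O–H: 8 × 471 = 3768
  Σ(formed) = 10016 kJ
ΔH = Σ(broken) − Σ(formed) = 7439 − 10016 = −2577 kJ

ΔH ≈ −2577 kJ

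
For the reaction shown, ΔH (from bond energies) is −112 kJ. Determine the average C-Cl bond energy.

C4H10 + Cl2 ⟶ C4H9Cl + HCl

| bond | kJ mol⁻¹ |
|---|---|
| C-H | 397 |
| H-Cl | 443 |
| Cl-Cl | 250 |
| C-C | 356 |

Let D be the C-Cl bond energy.
Σ(broken) = 3×356 + 10×397 + 1×250 = 5288
Σ(formed) = 3×356 + 1×D + 9×397 + 1×443 = 5084 + D
ΔH = Σ(broken) − Σ(formed) = (5288) − (5084 + D) = +204 − D
Setting this equal to −112 kJ gives D = 316 kJ/mol.

D(C-Cl) ≈ 316 kJ/mol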